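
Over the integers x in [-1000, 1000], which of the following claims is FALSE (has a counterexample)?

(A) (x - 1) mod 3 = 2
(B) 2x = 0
(A) x = 1: LHS = (1 - 1) mod 3 = 0 mod 3 = 0; 0 = 2 — FAILS
(B) x = 1: LHS = 2·1 = 2; 2 = 0 — FAILS

Answer: Both A and B are false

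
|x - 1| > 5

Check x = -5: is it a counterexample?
Substitute x = -5 into the relation:
x = -5: LHS = |(-5) - 1| = |-6| = 6; 6 > 5 — holds

The claim holds here, so x = -5 is not a counterexample. (A counterexample exists elsewhere, e.g. x = 0.)

Answer: No, x = -5 is not a counterexample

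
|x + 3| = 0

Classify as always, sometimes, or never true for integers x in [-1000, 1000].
Holds at x = -3: LHS = |(-3) + 3| = |0| = 0; 0 = 0 — holds
Fails at x = 0: LHS = |0 + 3| = |3| = 3; 3 = 0 — FAILS
It is satisfied by some integers in the range but not all.

Answer: Sometimes true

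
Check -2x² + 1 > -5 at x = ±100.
x = 100: LHS = -2·100² + 1 = -19999; -19999 > -5 — FAILS
x = -100: LHS = -2·(-100)² + 1 = -19999; -19999 > -5 — FAILS

Answer: No, fails for both x = 100 and x = -100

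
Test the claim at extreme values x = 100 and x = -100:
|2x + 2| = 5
x = 100: LHS = |2·100 + 2| = |202| = 202; 202 = 5 — FAILS
x = -100: LHS = |2·(-100) + 2| = |-198| = 198; 198 = 5 — FAILS

Answer: No, fails for both x = 100 and x = -100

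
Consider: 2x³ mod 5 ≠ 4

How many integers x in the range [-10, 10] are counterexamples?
Counterexamples in [-10, 10]: {-7, -2, 3, 8}.

Counting them gives 4 values.

Answer: 4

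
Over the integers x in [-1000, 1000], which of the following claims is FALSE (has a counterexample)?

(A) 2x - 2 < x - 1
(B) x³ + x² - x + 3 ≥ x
(A) x = 1: LHS = 2·1 - 2 = 0, RHS = 1 - 1 = 0; 0 < 0 — FAILS
(B) x = -3: LHS = (-3)³ + (-3)² - (-3) + 3 = -12; -12 ≥ -3 — FAILS

Answer: Both A and B are false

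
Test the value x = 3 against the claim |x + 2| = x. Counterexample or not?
Substitute x = 3 into the relation:
x = 3: LHS = |3 + 2| = |5| = 5; 5 = 3 — FAILS

Since the claim fails at x = 3, this value is a counterexample.

Answer: Yes, x = 3 is a counterexample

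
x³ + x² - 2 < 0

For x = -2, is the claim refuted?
Substitute x = -2 into the relation:
x = -2: LHS = (-2)³ + (-2)² - 2 = -6; -6 < 0 — holds

The claim holds here, so x = -2 is not a counterexample. (A counterexample exists elsewhere, e.g. x = 1.)

Answer: No, x = -2 is not a counterexample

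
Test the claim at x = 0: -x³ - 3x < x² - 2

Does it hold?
x = 0: LHS = -0³ - 3·0 = 0, RHS = 0² - 2 = -2; 0 < -2 — FAILS

The relation fails at x = 0, so x = 0 is a counterexample.

Answer: No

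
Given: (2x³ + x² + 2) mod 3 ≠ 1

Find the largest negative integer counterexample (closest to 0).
Testing negative integers from -1 downward:
x = -1: LHS = (2·(-1)³ + (-1)² + 2) mod 3 = 1 mod 3 = 1; 1 ≠ 1 — FAILS  ← closest negative counterexample to 0

Answer: x = -1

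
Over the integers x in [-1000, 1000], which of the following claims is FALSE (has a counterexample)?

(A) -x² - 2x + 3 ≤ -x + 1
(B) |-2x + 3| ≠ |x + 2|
(A) x = 0: LHS = -0² - 2·0 + 3 = 3, RHS = -0 + 1 = 1; 3 ≤ 1 — FAILS
(B) x = 5: LHS = |-2·5 + 3| = |-7| = 7, RHS = |5 + 2| = |7| = 7; 7 ≠ 7 — FAILS

Answer: Both A and B are false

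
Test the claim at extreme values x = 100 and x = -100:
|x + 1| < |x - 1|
x = 100: LHS = |100 + 1| = |101| = 101, RHS = |100 - 1| = |99| = 99; 101 < 99 — FAILS
x = -100: LHS = |(-100) + 1| = |-99| = 99, RHS = |(-100) - 1| = |-101| = 101; 99 < 101 — holds

Answer: Partially: fails for x = 100, holds for x = -100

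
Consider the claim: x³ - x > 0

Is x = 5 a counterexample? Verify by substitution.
Substitute x = 5 into the relation:
x = 5: LHS = 5³ - 5 = 120; 120 > 0 — holds

The claim holds here, so x = 5 is not a counterexample. (A counterexample exists elsewhere, e.g. x = 0.)

Answer: No, x = 5 is not a counterexample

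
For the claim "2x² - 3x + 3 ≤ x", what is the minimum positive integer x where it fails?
Testing positive integers:
x = 1: LHS = 2·1² - 3·1 + 3 = 2; 2 ≤ 1 — FAILS  ← smallest positive counterexample

Answer: x = 1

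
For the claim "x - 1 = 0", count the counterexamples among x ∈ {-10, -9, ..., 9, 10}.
Counterexamples in [-10, 10]: {-10, -9, -8, -7, -6, -5, -4, -3, -2, -1, 0, 2, 3, 4, 5, 6, 7, 8, 9, 10}.

Counting them gives 20 values.

Answer: 20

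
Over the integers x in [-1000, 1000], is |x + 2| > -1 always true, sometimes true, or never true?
An absolute value is never negative, so the left side is ≥ 0 for every x, while the right side is -1. Tightest case in [-1000, 1000] is x = -2:
x = -2: LHS = |(-2) + 2| = |0| = 0; 0 > -1 — holds
Hence LHS − RHS is never zero or negative, i.e. LHS > RHS throughout, so the relation holds for every integer in [-1000, 1000].

No counterexample exists.

Answer: Always true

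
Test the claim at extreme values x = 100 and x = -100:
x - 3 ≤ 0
x = 100: LHS = 100 - 3 = 97; 97 ≤ 0 — FAILS
x = -100: LHS = (-100) - 3 = -103; -103 ≤ 0 — holds

Answer: Partially: fails for x = 100, holds for x = -100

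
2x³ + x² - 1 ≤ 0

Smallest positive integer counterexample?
Testing positive integers:
x = 1: LHS = 2·1³ + 1² - 1 = 2; 2 ≤ 0 — FAILS  ← smallest positive counterexample

Answer: x = 1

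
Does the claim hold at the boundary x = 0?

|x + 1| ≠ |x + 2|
x = 0: LHS = |0 + 1| = |1| = 1, RHS = |0 + 2| = |2| = 2; 1 ≠ 2 — holds

The relation is satisfied at x = 0.

Answer: Yes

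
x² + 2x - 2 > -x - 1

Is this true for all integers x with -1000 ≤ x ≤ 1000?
The claim fails at x = 0:
x = 0: LHS = 0² + 2·0 - 2 = -2, RHS = -0 - 1 = -1; -2 > -1 — FAILS

Because a single integer refutes it, the statement is false.

Answer: False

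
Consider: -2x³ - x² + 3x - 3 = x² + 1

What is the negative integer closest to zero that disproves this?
Testing negative integers from -1 downward:
x = -1: LHS = -2·(-1)³ - (-1)² + 3·(-1) - 3 = -5, RHS = (-1)² + 1 = 2; -5 = 2 — FAILS  ← closest negative counterexample to 0

Answer: x = -1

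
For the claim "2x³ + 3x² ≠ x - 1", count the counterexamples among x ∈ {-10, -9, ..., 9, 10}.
Track d = LHS − RHS over the integers in [-10, 10]. Equality would need d = 0, but d changes sign only between consecutive integers, jumping over 0:
x = -2: LHS = 2·(-2)³ + 3·(-2)² = -4, RHS = (-2) - 1 = -3; -4 ≠ -3 — holds  (d = -1)
x = -1: LHS = 2·(-1)³ + 3·(-1)² = 1, RHS = (-1) - 1 = -2; 1 ≠ -2 — holds  (d = 3)
Away from these crossings d keeps a constant sign, and checking every integer in [-10, 10] confirms d ≠ 0 throughout. Hence the two sides are never equal, so the relation holds for every integer in [-10, 10].

No counterexample appears in that range.

Answer: 0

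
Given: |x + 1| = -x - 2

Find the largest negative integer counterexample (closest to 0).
Testing negative integers from -1 downward:
x = -1: LHS = |(-1) + 1| = |0| = 0, RHS = -(-1) - 2 = -1; 0 = -1 — FAILS  ← closest negative counterexample to 0

Answer: x = -1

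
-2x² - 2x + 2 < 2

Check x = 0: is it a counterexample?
Substitute x = 0 into the relation:
x = 0: LHS = -2·0² - 2·0 + 2 = 2; 2 < 2 — FAILS

Since the claim fails at x = 0, this value is a counterexample.

Answer: Yes, x = 0 is a counterexample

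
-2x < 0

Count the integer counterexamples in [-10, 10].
Counterexamples in [-10, 10]: {-10, -9, -8, -7, -6, -5, -4, -3, -2, -1, 0}.

Counting them gives 11 values.

Answer: 11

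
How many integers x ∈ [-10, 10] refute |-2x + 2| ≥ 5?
Counterexamples in [-10, 10]: {-1, 0, 1, 2, 3}.

Counting them gives 5 values.

Answer: 5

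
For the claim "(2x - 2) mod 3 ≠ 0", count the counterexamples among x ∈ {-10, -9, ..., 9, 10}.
Counterexamples in [-10, 10]: {-8, -5, -2, 1, 4, 7, 10}.

Counting them gives 7 values.

Answer: 7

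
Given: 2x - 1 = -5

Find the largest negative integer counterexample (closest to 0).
Testing negative integers from -1 downward:
x = -1: LHS = 2·(-1) - 1 = -3; -3 = -5 — FAILS  ← closest negative counterexample to 0

Answer: x = -1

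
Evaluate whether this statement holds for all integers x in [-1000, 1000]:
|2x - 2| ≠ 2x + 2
The claim fails at x = 0:
x = 0: LHS = |2·0 - 2| = |-2| = 2, RHS = 2·0 + 2 = 2; 2 ≠ 2 — FAILS

Because a single integer refutes it, the statement is false.

Answer: False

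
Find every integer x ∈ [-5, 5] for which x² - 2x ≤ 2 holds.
Holds for: {0, 1, 2}
Fails for: {-5, -4, -3, -2, -1, 3, 4, 5}

Answer: {0, 1, 2}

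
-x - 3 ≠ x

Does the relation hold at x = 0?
x = 0: LHS = -0 - 3 = -3; -3 ≠ 0 — holds

The relation is satisfied at x = 0.

Answer: Yes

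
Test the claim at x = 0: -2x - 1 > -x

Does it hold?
x = 0: LHS = -2·0 - 1 = -1, RHS = -0 = 0; -1 > 0 — FAILS

The relation fails at x = 0, so x = 0 is a counterexample.

Answer: No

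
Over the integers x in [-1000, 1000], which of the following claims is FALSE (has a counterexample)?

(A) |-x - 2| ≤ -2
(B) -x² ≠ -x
(A) x = 0: LHS = |-0 - 2| = |-2| = 2; 2 ≤ -2 — FAILS
(B) x = 0: LHS = -0² = 0, RHS = -0 = 0; 0 ≠ 0 — FAILS

Answer: Both A and B are false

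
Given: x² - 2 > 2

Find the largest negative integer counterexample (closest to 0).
Testing negative integers from -1 downward:
x = -1: LHS = (-1)² - 2 = -1; -1 > 2 — FAILS  ← closest negative counterexample to 0

Answer: x = -1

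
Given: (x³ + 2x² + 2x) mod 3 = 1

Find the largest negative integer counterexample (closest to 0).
Testing negative integers from -1 downward:
x = -1: LHS = ((-1)³ + 2·(-1)² + 2·(-1)) mod 3 = (-1) mod 3 = 2; 2 = 1 — FAILS  ← closest negative counterexample to 0

Answer: x = -1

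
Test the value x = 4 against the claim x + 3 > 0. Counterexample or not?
Substitute x = 4 into the relation:
x = 4: LHS = 4 + 3 = 7; 7 > 0 — holds

The claim holds here, so x = 4 is not a counterexample. (A counterexample exists elsewhere, e.g. x = -3.)

Answer: No, x = 4 is not a counterexample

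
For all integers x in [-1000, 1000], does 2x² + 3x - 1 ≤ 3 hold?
The claim fails at x = 1:
x = 1: LHS = 2·1² + 3·1 - 1 = 4; 4 ≤ 3 — FAILS

Because a single integer refutes it, the statement is false.

Answer: False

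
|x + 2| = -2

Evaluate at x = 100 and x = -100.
x = 100: LHS = |100 + 2| = |102| = 102; 102 = -2 — FAILS
x = -100: LHS = |(-100) + 2| = |-98| = 98; 98 = -2 — FAILS

Answer: No, fails for both x = 100 and x = -100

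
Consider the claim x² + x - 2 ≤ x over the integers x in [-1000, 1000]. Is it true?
The claim fails at x = 2:
x = 2: LHS = 2² + 2 - 2 = 4; 4 ≤ 2 — FAILS

Because a single integer refutes it, the statement is false.

Answer: False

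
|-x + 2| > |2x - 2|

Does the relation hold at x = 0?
x = 0: LHS = |-0 + 2| = |2| = 2, RHS = |2·0 - 2| = |-2| = 2; 2 > 2 — FAILS

The relation fails at x = 0, so x = 0 is a counterexample.

Answer: No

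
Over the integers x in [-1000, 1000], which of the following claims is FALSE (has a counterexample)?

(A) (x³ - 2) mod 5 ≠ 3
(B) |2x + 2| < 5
(A) x = 0: LHS = (0³ - 2) mod 5 = (-2) mod 5 = 3; 3 ≠ 3 — FAILS
(B) x = 2: LHS = |2·2 + 2| = |6| = 6; 6 < 5 — FAILS

Answer: Both A and B are false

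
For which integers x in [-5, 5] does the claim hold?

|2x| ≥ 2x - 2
Over all integers in [-5, 5], LHS − RHS is smallest at x = 0, where it equals 2:
x = 0: LHS = |2·0| = |0| = 0, RHS = 2·0 - 2 = -2; 0 ≥ -2 — holds
At the ends of the range:
x = -5: LHS = |2·(-5)| = |-10| = 10, RHS = 2·(-5) - 2 = -12; 10 ≥ -12 — holds
x = 5: LHS = |2·5| = |10| = 10, RHS = 2·5 - 2 = 8; 10 ≥ 8 — holds
Hence LHS − RHS is never negative, i.e. LHS ≥ RHS throughout, so the relation holds for every integer in [-5, 5].

Answer: All integers in [-5, 5]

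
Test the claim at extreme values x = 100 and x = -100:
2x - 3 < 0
x = 100: LHS = 2·100 - 3 = 197; 197 < 0 — FAILS
x = -100: LHS = 2·(-100) - 3 = -203; -203 < 0 — holds

Answer: Partially: fails for x = 100, holds for x = -100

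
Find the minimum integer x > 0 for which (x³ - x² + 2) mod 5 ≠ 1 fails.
Testing positive integers:
x = 1: LHS = (1³ - 1² + 2) mod 5 = 2 mod 5 = 2; 2 ≠ 1 — holds
x = 2: LHS = (2³ - 2² + 2) mod 5 = 6 mod 5 = 1; 1 ≠ 1 — FAILS  ← smallest positive counterexample

Answer: x = 2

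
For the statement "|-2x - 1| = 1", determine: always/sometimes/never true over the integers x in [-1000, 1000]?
Holds at x = 0: LHS = |-2·0 - 1| = |-1| = 1; 1 = 1 — holds
Fails at x = 1: LHS = |-2·1 - 1| = |-3| = 3; 3 = 1 — FAILS
It is satisfied by some integers in the range but not all.

Answer: Sometimes true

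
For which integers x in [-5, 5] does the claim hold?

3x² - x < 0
Over all integers in [-5, 5], LHS − RHS is smallest at x = 0, where it equals 0:
x = 0: LHS = 3·0² - 0 = 0; 0 < 0 — FAILS
At the ends of the range:
x = -5: LHS = 3·(-5)² - (-5) = 80; 80 < 0 — FAILS
x = 5: LHS = 3·5² - 5 = 70; 70 < 0 — FAILS
Hence LHS − RHS is never negative, i.e. LHS ≥ RHS throughout, so the claimed relation (<) fails for every integer in [-5, 5].

Answer: None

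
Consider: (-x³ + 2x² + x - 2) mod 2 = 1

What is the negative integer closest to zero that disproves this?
Testing negative integers from -1 downward:
x = -1: LHS = (-(-1)³ + 2·(-1)² + (-1) - 2) mod 2 = 0 mod 2 = 0; 0 = 1 — FAILS  ← closest negative counterexample to 0

Answer: x = -1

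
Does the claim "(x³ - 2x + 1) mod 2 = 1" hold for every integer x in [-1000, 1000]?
The claim fails at x = 1:
x = 1: LHS = (1³ - 2·1 + 1) mod 2 = 0 mod 2 = 0; 0 = 1 — FAILS

Because a single integer refutes it, the statement is false.

Answer: False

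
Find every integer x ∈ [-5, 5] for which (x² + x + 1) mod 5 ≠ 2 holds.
Holds for: {-5, -4, -2, -1, 0, 1, 3, 4, 5}
Fails for: {-3, 2}

Answer: {-5, -4, -2, -1, 0, 1, 3, 4, 5}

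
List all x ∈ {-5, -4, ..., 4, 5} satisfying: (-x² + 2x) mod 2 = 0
Holds for: {-4, -2, 0, 2, 4}
Fails for: {-5, -3, -1, 1, 3, 5}

Answer: {-4, -2, 0, 2, 4}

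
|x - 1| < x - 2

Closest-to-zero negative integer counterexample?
Testing negative integers from -1 downward:
x = -1: LHS = |(-1) - 1| = |-2| = 2, RHS = (-1) - 2 = -3; 2 < -3 — FAILS  ← closest negative counterexample to 0

Answer: x = -1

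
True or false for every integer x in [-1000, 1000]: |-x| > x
The claim fails at x = 0:
x = 0: LHS = |-0| = |0| = 0; 0 > 0 — FAILS

Because a single integer refutes it, the statement is false.

Answer: False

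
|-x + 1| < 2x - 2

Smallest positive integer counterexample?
Testing positive integers:
x = 1: LHS = |-1 + 1| = |0| = 0, RHS = 2·1 - 2 = 0; 0 < 0 — FAILS  ← smallest positive counterexample

Answer: x = 1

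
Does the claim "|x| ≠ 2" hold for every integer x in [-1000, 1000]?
The claim fails at x = 2:
x = 2: LHS = |2| = 2; 2 ≠ 2 — FAILS

Because a single integer refutes it, the statement is false.

Answer: False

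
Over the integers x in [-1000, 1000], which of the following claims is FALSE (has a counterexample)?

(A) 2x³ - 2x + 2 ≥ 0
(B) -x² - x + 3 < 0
(A) x = -2: LHS = 2·(-2)³ - 2·(-2) + 2 = -10; -10 ≥ 0 — FAILS
(B) x = 0: LHS = -0² - 0 + 3 = 3; 3 < 0 — FAILS

Answer: Both A and B are false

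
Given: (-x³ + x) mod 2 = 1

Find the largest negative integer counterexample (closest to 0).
Testing negative integers from -1 downward:
x = -1: LHS = (-(-1)³ + (-1)) mod 2 = 0 mod 2 = 0; 0 = 1 — FAILS  ← closest negative counterexample to 0

Answer: x = -1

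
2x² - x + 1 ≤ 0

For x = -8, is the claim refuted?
Substitute x = -8 into the relation:
x = -8: LHS = 2·(-8)² - (-8) + 1 = 137; 137 ≤ 0 — FAILS

Since the claim fails at x = -8, this value is a counterexample.

Answer: Yes, x = -8 is a counterexample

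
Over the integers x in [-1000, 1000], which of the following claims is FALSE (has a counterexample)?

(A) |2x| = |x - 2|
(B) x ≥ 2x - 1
(A) x = 0: LHS = |2·0| = |0| = 0, RHS = |0 - 2| = |-2| = 2; 0 = 2 — FAILS
(B) x = 2: RHS = 2·2 - 1 = 3; 2 ≥ 3 — FAILS

Answer: Both A and B are false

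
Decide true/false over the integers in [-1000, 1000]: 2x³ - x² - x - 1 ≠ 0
Track d = LHS − RHS over the integers in [-1000, 1000]. Equality would need d = 0, but d changes sign only between consecutive integers, jumping over 0:
x = 1: LHS = 2·1³ - 1² - 1 - 1 = -1; -1 ≠ 0 — holds  (d = -1)
x = 2: LHS = 2·2³ - 2² - 2 - 1 = 9; 9 ≠ 0 — holds  (d = 9)
Away from these crossings d keeps a constant sign, and checking every integer in [-1000, 1000] confirms d ≠ 0 throughout. Hence the two sides are never equal, so the relation holds for every integer in [-1000, 1000].

No counterexample exists.

Answer: True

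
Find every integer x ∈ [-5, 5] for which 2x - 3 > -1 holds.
Holds for: {2, 3, 4, 5}
Fails for: {-5, -4, -3, -2, -1, 0, 1}

Answer: {2, 3, 4, 5}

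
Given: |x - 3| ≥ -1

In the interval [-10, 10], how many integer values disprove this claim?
An absolute value is never negative, so the left side is ≥ 0 for every x, while the right side is -1. Tightest case in [-10, 10] is x = 3:
x = 3: LHS = |3 - 3| = |0| = 0; 0 ≥ -1 — holds
Hence LHS − RHS is never negative, i.e. LHS ≥ RHS throughout, so the relation holds for every integer in [-10, 10].

No counterexample appears in that range.

Answer: 0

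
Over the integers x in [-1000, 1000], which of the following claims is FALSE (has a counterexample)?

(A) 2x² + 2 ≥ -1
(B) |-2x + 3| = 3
(A) Over all integers in [-1000, 1000], LHS − RHS is smallest at x = 0, where it equals 3:
x = 0: LHS = 2·0² + 2 = 2; 2 ≥ -1 — holds
At the ends of the range:
x = -1000: LHS = 2·(-1000)² + 2 = 2000002; 2000002 ≥ -1 — holds
x = 1000: LHS = 2·1000² + 2 = 2000002; 2000002 ≥ -1 — holds
Hence LHS − RHS is never negative, i.e. LHS ≥ RHS throughout, so the relation holds for every integer in [-1000, 1000].

(B) x = 1: LHS = |-2·1 + 3| = |1| = 1; 1 = 3 — FAILS

Only (B) has a counterexample.

Answer: B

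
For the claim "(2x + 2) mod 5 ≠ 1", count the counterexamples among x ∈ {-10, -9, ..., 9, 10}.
Counterexamples in [-10, 10]: {-8, -3, 2, 7}.

Counting them gives 4 values.

Answer: 4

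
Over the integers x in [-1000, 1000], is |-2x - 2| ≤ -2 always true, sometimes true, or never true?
An absolute value is never negative, so the left side is ≥ 0 for every x, while the right side is -2. Tightest case in [-1000, 1000] is x = -1:
x = -1: LHS = |-2·(-1) - 2| = |0| = 0; 0 ≤ -2 — FAILS
Hence LHS − RHS is never zero or negative, i.e. LHS > RHS throughout, so the claimed relation (≤) fails for every integer in [-1000, 1000].

No integer in the range satisfies it.

Answer: Never true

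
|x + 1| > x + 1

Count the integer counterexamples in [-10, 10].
Counterexamples in [-10, 10]: {-1, 0, 1, 2, 3, 4, 5, 6, 7, 8, 9, 10}.

Counting them gives 12 values.

Answer: 12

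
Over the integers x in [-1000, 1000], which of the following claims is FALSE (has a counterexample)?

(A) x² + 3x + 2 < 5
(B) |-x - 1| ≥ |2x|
(A) x = 1: LHS = 1² + 3·1 + 2 = 6; 6 < 5 — FAILS
(B) x = -1: LHS = |-(-1) - 1| = |0| = 0, RHS = |2·(-1)| = |-2| = 2; 0 ≥ 2 — FAILS

Answer: Both A and B are false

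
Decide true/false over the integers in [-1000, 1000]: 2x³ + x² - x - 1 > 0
The claim fails at x = 0:
x = 0: LHS = 2·0³ + 0² - 0 - 1 = -1; -1 > 0 — FAILS

Because a single integer refutes it, the statement is false.

Answer: False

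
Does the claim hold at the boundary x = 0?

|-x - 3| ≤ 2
x = 0: LHS = |-0 - 3| = |-3| = 3; 3 ≤ 2 — FAILS

The relation fails at x = 0, so x = 0 is a counterexample.

Answer: No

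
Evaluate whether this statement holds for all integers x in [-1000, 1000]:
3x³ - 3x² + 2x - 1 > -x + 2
The claim fails at x = 0:
x = 0: LHS = 3·0³ - 3·0² + 2·0 - 1 = -1, RHS = -0 + 2 = 2; -1 > 2 — FAILS

Because a single integer refutes it, the statement is false.

Answer: False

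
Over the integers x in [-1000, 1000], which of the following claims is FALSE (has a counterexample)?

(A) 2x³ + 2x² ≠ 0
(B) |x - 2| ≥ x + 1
(A) x = 0: LHS = 2·0³ + 2·0² = 0; 0 ≠ 0 — FAILS
(B) x = 1: LHS = |1 - 2| = |-1| = 1, RHS = 1 + 1 = 2; 1 ≥ 2 — FAILS

Answer: Both A and B are false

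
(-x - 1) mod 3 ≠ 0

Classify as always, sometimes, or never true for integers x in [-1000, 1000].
Holds at x = 0: LHS = (-0 - 1) mod 3 = (-1) mod 3 = 2; 2 ≠ 0 — holds
Fails at x = -1: LHS = (-(-1) - 1) mod 3 = 0 mod 3 = 0; 0 ≠ 0 — FAILS
It is satisfied by some integers in the range but not all.

Answer: Sometimes true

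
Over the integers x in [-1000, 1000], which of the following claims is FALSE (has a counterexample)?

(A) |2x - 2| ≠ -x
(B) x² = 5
(A) Over all integers in [-1000, 1000], LHS − RHS is always positive; it is smallest at x = 1, where it equals 1:
x = 1: LHS = |2·1 - 2| = |0| = 0; 0 ≠ -1 — holds
At the ends of the range:
x = -1000: LHS = |2·(-1000) - 2| = |-2002| = 2002, RHS = -(-1000) = 1000; 2002 ≠ 1000 — holds
x = 1000: LHS = |2·1000 - 2| = |1998| = 1998; 1998 ≠ -1000 — holds
Hence LHS − RHS is never 0, i.e. the two sides are never equal, so the relation holds for every integer in [-1000, 1000].

(B) x = 0: LHS = 0² = 0; 0 = 5 — FAILS

Only (B) has a counterexample.

Answer: B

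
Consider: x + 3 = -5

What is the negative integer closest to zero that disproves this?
Testing negative integers from -1 downward:
x = -1: LHS = (-1) + 3 = 2; 2 = -5 — FAILS  ← closest negative counterexample to 0

Answer: x = -1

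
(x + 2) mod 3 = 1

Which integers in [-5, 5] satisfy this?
Holds for: {-4, -1, 2, 5}
Fails for: {-5, -3, -2, 0, 1, 3, 4}

Answer: {-4, -1, 2, 5}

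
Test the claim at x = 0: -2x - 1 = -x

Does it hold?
x = 0: LHS = -2·0 - 1 = -1, RHS = -0 = 0; -1 = 0 — FAILS

The relation fails at x = 0, so x = 0 is a counterexample.

Answer: No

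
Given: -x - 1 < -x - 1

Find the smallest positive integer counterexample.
Testing positive integers:
x = 1: LHS = -1 - 1 = -2, RHS = -1 - 1 = -2; -2 < -2 — FAILS  ← smallest positive counterexample

Answer: x = 1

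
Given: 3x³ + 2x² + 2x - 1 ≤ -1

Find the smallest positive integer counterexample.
Testing positive integers:
x = 1: LHS = 3·1³ + 2·1² + 2·1 - 1 = 6; 6 ≤ -1 — FAILS  ← smallest positive counterexample

Answer: x = 1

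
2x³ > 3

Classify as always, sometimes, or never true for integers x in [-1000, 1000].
Holds at x = 2: LHS = 2·2³ = 16; 16 > 3 — holds
Fails at x = 0: LHS = 2·0³ = 0; 0 > 3 — FAILS
It is satisfied by some integers in the range but not all.

Answer: Sometimes true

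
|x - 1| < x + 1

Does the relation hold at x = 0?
x = 0: LHS = |0 - 1| = |-1| = 1, RHS = 0 + 1 = 1; 1 < 1 — FAILS

The relation fails at x = 0, so x = 0 is a counterexample.

Answer: No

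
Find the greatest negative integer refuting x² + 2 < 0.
Testing negative integers from -1 downward:
x = -1: LHS = (-1)² + 2 = 3; 3 < 0 — FAILS  ← closest negative counterexample to 0

Answer: x = -1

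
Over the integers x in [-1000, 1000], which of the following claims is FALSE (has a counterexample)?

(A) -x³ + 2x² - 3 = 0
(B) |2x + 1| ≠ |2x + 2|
(A) x = 0: LHS = -0³ + 2·0² - 3 = -3; -3 = 0 — FAILS

(B) Track d = LHS − RHS over the integers in [-1000, 1000]. Equality would need d = 0, but d changes sign only between consecutive integers, jumping over 0:
x = -1: LHS = |2·(-1) + 1| = |-1| = 1, RHS = |2·(-1) + 2| = |0| = 0; 1 ≠ 0 — holds  (d = 1)
x = 0: LHS = |2·0 + 1| = |1| = 1, RHS = |2·0 + 2| = |2| = 2; 1 ≠ 2 — holds  (d = -1)
Away from these crossings d keeps a constant sign, and checking every integer in [-1000, 1000] confirms d ≠ 0 throughout. Hence the two sides are never equal, so the relation holds for every integer in [-1000, 1000].

Only (A) has a counterexample.

Answer: A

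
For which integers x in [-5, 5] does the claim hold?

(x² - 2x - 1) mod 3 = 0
For a polynomial with integer coefficients, its value mod 3 depends only on x mod 3, so it suffices to check one representative of each residue class, x = 0, 1, 2:
x = 0: LHS = (0² - 2·0 - 1) mod 3 = (-1) mod 3 = 2; 2 = 0 — FAILS
x = 1: LHS = (1² - 2·1 - 1) mod 3 = (-2) mod 3 = 1; 1 = 0 — FAILS
x = 2: LHS = (2² - 2·2 - 1) mod 3 = (-1) mod 3 = 2; 2 = 0 — FAILS
The relation fails in every residue class, so the claimed relation (=) fails for every integer in [-5, 5].

Answer: None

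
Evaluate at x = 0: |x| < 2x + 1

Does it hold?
x = 0: LHS = |0| = 0, RHS = 2·0 + 1 = 1; 0 < 1 — holds

The relation is satisfied at x = 0.

Answer: Yes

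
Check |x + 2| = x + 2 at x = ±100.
x = 100: LHS = |100 + 2| = |102| = 102, RHS = 100 + 2 = 102; 102 = 102 — holds
x = -100: LHS = |(-100) + 2| = |-98| = 98, RHS = (-100) + 2 = -98; 98 = -98 — FAILS

Answer: Partially: holds for x = 100, fails for x = -100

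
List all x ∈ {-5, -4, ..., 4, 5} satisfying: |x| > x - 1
Over all integers in [-5, 5], LHS − RHS is smallest at x = 0, where it equals 1:
x = 0: LHS = |0| = 0, RHS = 0 - 1 = -1; 0 > -1 — holds
At the ends of the range:
x = -5: LHS = |-5| = 5, RHS = (-5) - 1 = -6; 5 > -6 — holds
x = 5: LHS = |5| = 5, RHS = 5 - 1 = 4; 5 > 4 — holds
Hence LHS − RHS is never zero or negative, i.e. LHS > RHS throughout, so the relation holds for every integer in [-5, 5].

Answer: All integers in [-5, 5]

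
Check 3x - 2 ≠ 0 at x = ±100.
x = 100: LHS = 3·100 - 2 = 298; 298 ≠ 0 — holds
x = -100: LHS = 3·(-100) - 2 = -302; -302 ≠ 0 — holds

Answer: Yes, holds for both x = 100 and x = -100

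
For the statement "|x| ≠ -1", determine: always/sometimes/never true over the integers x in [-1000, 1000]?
An absolute value is never negative, so the left side is ≥ 0 for every x, while the right side is -1. Tightest case in [-1000, 1000] is x = 0:
x = 0: LHS = |0| = 0; 0 ≠ -1 — holds
Hence LHS − RHS is never 0, i.e. the two sides are never equal, so the relation holds for every integer in [-1000, 1000].

No counterexample exists.

Answer: Always true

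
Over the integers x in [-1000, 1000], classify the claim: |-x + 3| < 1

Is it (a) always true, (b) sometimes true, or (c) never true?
Holds at x = 3: LHS = |-3 + 3| = |0| = 0; 0 < 1 — holds
Fails at x = 0: LHS = |-0 + 3| = |3| = 3; 3 < 1 — FAILS
It is satisfied by some integers in the range but not all.

Answer: Sometimes true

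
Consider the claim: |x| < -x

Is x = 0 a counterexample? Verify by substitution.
Substitute x = 0 into the relation:
x = 0: LHS = |0| = 0, RHS = -0 = 0; 0 < 0 — FAILS

Since the claim fails at x = 0, this value is a counterexample.

Answer: Yes, x = 0 is a counterexample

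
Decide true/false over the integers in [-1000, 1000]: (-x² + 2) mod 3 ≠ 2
The claim fails at x = 0:
x = 0: LHS = (-0² + 2) mod 3 = 2 mod 3 = 2; 2 ≠ 2 — FAILS

Because a single integer refutes it, the statement is false.

Answer: False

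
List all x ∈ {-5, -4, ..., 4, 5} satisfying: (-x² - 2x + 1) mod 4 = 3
For a polynomial with integer coefficients, its value mod 4 depends only on x mod 4, so it suffices to check one representative of each residue class, x = 0, 1, 2, 3:
x = 0: LHS = (-0² - 2·0 + 1) mod 4 = 1 mod 4 = 1; 1 = 3 — FAILS
x = 1: LHS = (-1² - 2·1 + 1) mod 4 = (-2) mod 4 = 2; 2 = 3 — FAILS
x = 2: LHS = (-2² - 2·2 + 1) mod 4 = (-7) mod 4 = 1; 1 = 3 — FAILS
x = 3: LHS = (-3² - 2·3 + 1) mod 4 = (-14) mod 4 = 2; 2 = 3 — FAILS
The relation fails in every residue class, so the claimed relation (=) fails for every integer in [-5, 5].

Answer: None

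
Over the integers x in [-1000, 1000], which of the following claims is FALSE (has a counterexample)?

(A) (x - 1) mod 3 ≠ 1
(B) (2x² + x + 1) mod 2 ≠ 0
(A) x = -1: LHS = ((-1) - 1) mod 3 = (-2) mod 3 = 1; 1 ≠ 1 — FAILS
(B) x = 1: LHS = (2·1² + 1 + 1) mod 2 = 4 mod 2 = 0; 0 ≠ 0 — FAILS

Answer: Both A and B are false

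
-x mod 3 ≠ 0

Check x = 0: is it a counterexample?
Substitute x = 0 into the relation:
x = 0: LHS = (-0) mod 3 = 0 mod 3 = 0; 0 ≠ 0 — FAILS

Since the claim fails at x = 0, this value is a counterexample.

Answer: Yes, x = 0 is a counterexample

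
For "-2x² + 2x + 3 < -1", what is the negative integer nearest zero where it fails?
Testing negative integers from -1 downward:
x = -1: LHS = -2·(-1)² + 2·(-1) + 3 = -1; -1 < -1 — FAILS  ← closest negative counterexample to 0

Answer: x = -1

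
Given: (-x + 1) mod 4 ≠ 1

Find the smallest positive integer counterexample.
Testing positive integers:
x = 1: LHS = (-1 + 1) mod 4 = 0 mod 4 = 0; 0 ≠ 1 — holds
x = 2: LHS = (-2 + 1) mod 4 = (-1) mod 4 = 3; 3 ≠ 1 — holds
x = 3: LHS = (-3 + 1) mod 4 = (-2) mod 4 = 2; 2 ≠ 1 — holds
x = 4: LHS = (-4 + 1) mod 4 = (-3) mod 4 = 1; 1 ≠ 1 — FAILS  ← smallest positive counterexample

Answer: x = 4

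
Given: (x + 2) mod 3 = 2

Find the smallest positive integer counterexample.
Testing positive integers:
x = 1: LHS = (1 + 2) mod 3 = 3 mod 3 = 0; 0 = 2 — FAILS  ← smallest positive counterexample

Answer: x = 1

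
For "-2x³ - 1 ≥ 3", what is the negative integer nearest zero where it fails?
Testing negative integers from -1 downward:
x = -1: LHS = -2·(-1)³ - 1 = 1; 1 ≥ 3 — FAILS  ← closest negative counterexample to 0

Answer: x = -1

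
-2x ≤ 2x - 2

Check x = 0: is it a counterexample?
Substitute x = 0 into the relation:
x = 0: LHS = -2·0 = 0, RHS = 2·0 - 2 = -2; 0 ≤ -2 — FAILS

Since the claim fails at x = 0, this value is a counterexample.

Answer: Yes, x = 0 is a counterexample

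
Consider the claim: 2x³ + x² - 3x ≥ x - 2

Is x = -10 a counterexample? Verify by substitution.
Substitute x = -10 into the relation:
x = -10: LHS = 2·(-10)³ + (-10)² - 3·(-10) = -1870, RHS = (-10) - 2 = -12; -1870 ≥ -12 — FAILS

Since the claim fails at x = -10, this value is a counterexample.

Answer: Yes, x = -10 is a counterexample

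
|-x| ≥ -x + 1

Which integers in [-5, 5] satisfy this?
Holds for: {1, 2, 3, 4, 5}
Fails for: {-5, -4, -3, -2, -1, 0}

Answer: {1, 2, 3, 4, 5}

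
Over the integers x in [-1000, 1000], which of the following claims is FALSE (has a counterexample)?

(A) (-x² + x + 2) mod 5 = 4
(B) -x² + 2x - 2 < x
(A) x = 0: LHS = (-0² + 0 + 2) mod 5 = 2 mod 5 = 2; 2 = 4 — FAILS

(B) Over all integers in [-1000, 1000], LHS − RHS is largest at x = 0, where it equals -2:
x = 0: LHS = -0² + 2·0 - 2 = -2; -2 < 0 — holds
At the ends of the range:
x = -1000: LHS = -(-1000)² + 2·(-1000) - 2 = -1002002; -1002002 < -1000 — holds
x = 1000: LHS = -1000² + 2·1000 - 2 = -998002; -998002 < 1000 — holds
Hence LHS − RHS is never zero or positive, i.e. LHS < RHS throughout, so the relation holds for every integer in [-1000, 1000].

Only (A) has a counterexample.

Answer: A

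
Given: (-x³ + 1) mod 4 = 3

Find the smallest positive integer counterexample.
Testing positive integers:
x = 1: LHS = (-1³ + 1) mod 4 = 0 mod 4 = 0; 0 = 3 — FAILS  ← smallest positive counterexample

Answer: x = 1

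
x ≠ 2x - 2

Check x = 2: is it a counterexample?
Substitute x = 2 into the relation:
x = 2: RHS = 2·2 - 2 = 2; 2 ≠ 2 — FAILS

Since the claim fails at x = 2, this value is a counterexample.

Answer: Yes, x = 2 is a counterexample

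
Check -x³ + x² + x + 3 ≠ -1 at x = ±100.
x = 100: LHS = -100³ + 100² + 100 + 3 = -989897; -989897 ≠ -1 — holds
x = -100: LHS = -(-100)³ + (-100)² + (-100) + 3 = 1009903; 1009903 ≠ -1 — holds

Answer: Yes, holds for both x = 100 and x = -100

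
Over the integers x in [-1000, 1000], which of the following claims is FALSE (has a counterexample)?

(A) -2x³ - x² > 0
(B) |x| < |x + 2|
(A) x = 0: LHS = -2·0³ - 0² = 0; 0 > 0 — FAILS
(B) x = -1: LHS = |-1| = 1, RHS = |(-1) + 2| = |1| = 1; 1 < 1 — FAILS

Answer: Both A and B are false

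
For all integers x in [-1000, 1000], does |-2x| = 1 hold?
The claim fails at x = 0:
x = 0: LHS = |-2·0| = |0| = 0; 0 = 1 — FAILS

Because a single integer refutes it, the statement is false.

Answer: False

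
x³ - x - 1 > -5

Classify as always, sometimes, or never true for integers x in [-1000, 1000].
Holds at x = 0: LHS = 0³ - 0 - 1 = -1; -1 > -5 — holds
Fails at x = -2: LHS = (-2)³ - (-2) - 1 = -7; -7 > -5 — FAILS
It is satisfied by some integers in the range but not all.

Answer: Sometimes true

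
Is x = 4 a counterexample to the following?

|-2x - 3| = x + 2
Substitute x = 4 into the relation:
x = 4: LHS = |-2·4 - 3| = |-11| = 11, RHS = 4 + 2 = 6; 11 = 6 — FAILS

Since the claim fails at x = 4, this value is a counterexample.

Answer: Yes, x = 4 is a counterexample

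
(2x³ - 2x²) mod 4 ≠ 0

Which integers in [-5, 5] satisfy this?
For a polynomial with integer coefficients, its value mod 4 depends only on x mod 4, so it suffices to check one representative of each residue class, x = 0, 1, 2, 3:
x = 0: LHS = (2·0³ - 2·0²) mod 4 = 0 mod 4 = 0; 0 ≠ 0 — FAILS
x = 1: LHS = (2·1³ - 2·1²) mod 4 = 0 mod 4 = 0; 0 ≠ 0 — FAILS
x = 2: LHS = (2·2³ - 2·2²) mod 4 = 8 mod 4 = 0; 0 ≠ 0 — FAILS
x = 3: LHS = (2·3³ - 2·3²) mod 4 = 36 mod 4 = 0; 0 ≠ 0 — FAILS
The relation fails in every residue class, so the claimed relation (≠) fails for every integer in [-5, 5].

Answer: None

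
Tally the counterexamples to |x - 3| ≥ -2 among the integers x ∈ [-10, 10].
An absolute value is never negative, so the left side is ≥ 0 for every x, while the right side is -2. Tightest case in [-10, 10] is x = 3:
x = 3: LHS = |3 - 3| = |0| = 0; 0 ≥ -2 — holds
Hence LHS − RHS is never negative, i.e. LHS ≥ RHS throughout, so the relation holds for every integer in [-10, 10].

No counterexample appears in that range.

Answer: 0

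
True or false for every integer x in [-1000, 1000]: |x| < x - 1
The claim fails at x = 0:
x = 0: LHS = |0| = 0, RHS = 0 - 1 = -1; 0 < -1 — FAILS

Because a single integer refutes it, the statement is false.

Answer: False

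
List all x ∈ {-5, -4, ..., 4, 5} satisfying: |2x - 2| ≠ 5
Track d = LHS − RHS over the integers in [-5, 5]. Equality would need d = 0, but d changes sign only between consecutive integers, jumping over 0:
x = -2: LHS = |2·(-2) - 2| = |-6| = 6; 6 ≠ 5 — holds  (d = 1)
x = -1: LHS = |2·(-1) - 2| = |-4| = 4; 4 ≠ 5 — holds  (d = -1)
x = 3: LHS = |2·3 - 2| = |4| = 4; 4 ≠ 5 — holds  (d = -1)
x = 4: LHS = |2·4 - 2| = |6| = 6; 6 ≠ 5 — holds  (d = 1)
Away from these crossings d keeps a constant sign, and checking every integer in [-5, 5] confirms d ≠ 0 throughout. Hence the two sides are never equal, so the relation holds for every integer in [-5, 5].

Answer: All integers in [-5, 5]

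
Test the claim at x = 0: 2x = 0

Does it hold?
x = 0: LHS = 2·0 = 0; 0 = 0 — holds

The relation is satisfied at x = 0.

Answer: Yes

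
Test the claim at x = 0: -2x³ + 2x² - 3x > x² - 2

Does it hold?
x = 0: LHS = -2·0³ + 2·0² - 3·0 = 0, RHS = 0² - 2 = -2; 0 > -2 — holds

The relation is satisfied at x = 0.

Answer: Yes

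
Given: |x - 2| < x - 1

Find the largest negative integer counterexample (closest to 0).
Testing negative integers from -1 downward:
x = -1: LHS = |(-1) - 2| = |-3| = 3, RHS = (-1) - 1 = -2; 3 < -2 — FAILS  ← closest negative counterexample to 0

Answer: x = -1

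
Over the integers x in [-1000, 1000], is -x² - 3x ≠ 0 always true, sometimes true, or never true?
Holds at x = 1: LHS = -1² - 3·1 = -4; -4 ≠ 0 — holds
Fails at x = 0: LHS = -0² - 3·0 = 0; 0 ≠ 0 — FAILS
It is satisfied by some integers in the range but not all.

Answer: Sometimes true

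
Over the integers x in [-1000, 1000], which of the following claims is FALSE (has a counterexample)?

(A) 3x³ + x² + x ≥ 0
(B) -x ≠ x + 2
(A) x = -1: LHS = 3·(-1)³ + (-1)² + (-1) = -3; -3 ≥ 0 — FAILS
(B) x = -1: LHS = -(-1) = 1, RHS = (-1) + 2 = 1; 1 ≠ 1 — FAILS

Answer: Both A and B are false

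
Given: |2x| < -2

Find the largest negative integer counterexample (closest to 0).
Testing negative integers from -1 downward:
x = -1: LHS = |2·(-1)| = |-2| = 2; 2 < -2 — FAILS  ← closest negative counterexample to 0

Answer: x = -1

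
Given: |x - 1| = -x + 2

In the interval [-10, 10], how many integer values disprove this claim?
Counterexamples in [-10, 10]: {-10, -9, -8, -7, -6, -5, -4, -3, -2, -1, 0, 1, 2, 3, 4, 5, 6, 7, 8, 9, 10}.

Counting them gives 21 values.

Answer: 21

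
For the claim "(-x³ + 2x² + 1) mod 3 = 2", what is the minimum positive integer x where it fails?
Testing positive integers:
x = 1: LHS = (-1³ + 2·1² + 1) mod 3 = 2 mod 3 = 2; 2 = 2 — holds
x = 2: LHS = (-2³ + 2·2² + 1) mod 3 = 1 mod 3 = 1; 1 = 2 — FAILS  ← smallest positive counterexample

Answer: x = 2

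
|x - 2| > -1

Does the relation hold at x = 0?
x = 0: LHS = |0 - 2| = |-2| = 2; 2 > -1 — holds

The relation is satisfied at x = 0.

Answer: Yes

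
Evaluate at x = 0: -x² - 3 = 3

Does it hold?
x = 0: LHS = -0² - 3 = -3; -3 = 3 — FAILS

The relation fails at x = 0, so x = 0 is a counterexample.

Answer: No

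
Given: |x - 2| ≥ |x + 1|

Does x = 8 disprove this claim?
Substitute x = 8 into the relation:
x = 8: LHS = |8 - 2| = |6| = 6, RHS = |8 + 1| = |9| = 9; 6 ≥ 9 — FAILS

Since the claim fails at x = 8, this value is a counterexample.

Answer: Yes, x = 8 is a counterexample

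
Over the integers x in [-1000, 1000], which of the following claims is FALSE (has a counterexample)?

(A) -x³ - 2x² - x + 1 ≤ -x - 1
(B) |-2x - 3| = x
(A) x = 0: LHS = -0³ - 2·0² - 0 + 1 = 1, RHS = -0 - 1 = -1; 1 ≤ -1 — FAILS
(B) x = 0: LHS = |-2·0 - 3| = |-3| = 3; 3 = 0 — FAILS

Answer: Both A and B are false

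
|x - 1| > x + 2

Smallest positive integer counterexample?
Testing positive integers:
x = 1: LHS = |1 - 1| = |0| = 0, RHS = 1 + 2 = 3; 0 > 3 — FAILS  ← smallest positive counterexample

Answer: x = 1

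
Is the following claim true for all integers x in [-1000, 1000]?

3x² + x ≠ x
The claim fails at x = 0:
x = 0: LHS = 3·0² + 0 = 0; 0 ≠ 0 — FAILS

Because a single integer refutes it, the statement is false.

Answer: False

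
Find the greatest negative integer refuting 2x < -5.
Testing negative integers from -1 downward:
x = -1: LHS = 2·(-1) = -2; -2 < -5 — FAILS  ← closest negative counterexample to 0

Answer: x = -1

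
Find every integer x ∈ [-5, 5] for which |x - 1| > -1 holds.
An absolute value is never negative, so the left side is ≥ 0 for every x, while the right side is -1. Tightest case in [-5, 5] is x = 1:
x = 1: LHS = |1 - 1| = |0| = 0; 0 > -1 — holds
Hence LHS − RHS is never zero or negative, i.e. LHS > RHS throughout, so the relation holds for every integer in [-5, 5].

Answer: All integers in [-5, 5]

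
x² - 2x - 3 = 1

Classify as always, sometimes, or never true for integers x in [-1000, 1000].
Track d = LHS − RHS over the integers in [-1000, 1000]. Equality would need d = 0, but d changes sign only between consecutive integers, jumping over 0:
x = -2: LHS = (-2)² - 2·(-2) - 3 = 5; 5 = 1 — FAILS  (d = 4)
x = -1: LHS = (-1)² - 2·(-1) - 3 = 0; 0 = 1 — FAILS  (d = -1)
x = 3: LHS = 3² - 2·3 - 3 = 0; 0 = 1 — FAILS  (d = -1)
x = 4: LHS = 4² - 2·4 - 3 = 5; 5 = 1 — FAILS  (d = 4)
Away from these crossings d keeps a constant sign, and checking every integer in [-1000, 1000] confirms d ≠ 0 throughout. Hence the two sides are never equal, so the claimed relation (=) fails for every integer in [-1000, 1000].

No integer in the range satisfies it.

Answer: Never true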